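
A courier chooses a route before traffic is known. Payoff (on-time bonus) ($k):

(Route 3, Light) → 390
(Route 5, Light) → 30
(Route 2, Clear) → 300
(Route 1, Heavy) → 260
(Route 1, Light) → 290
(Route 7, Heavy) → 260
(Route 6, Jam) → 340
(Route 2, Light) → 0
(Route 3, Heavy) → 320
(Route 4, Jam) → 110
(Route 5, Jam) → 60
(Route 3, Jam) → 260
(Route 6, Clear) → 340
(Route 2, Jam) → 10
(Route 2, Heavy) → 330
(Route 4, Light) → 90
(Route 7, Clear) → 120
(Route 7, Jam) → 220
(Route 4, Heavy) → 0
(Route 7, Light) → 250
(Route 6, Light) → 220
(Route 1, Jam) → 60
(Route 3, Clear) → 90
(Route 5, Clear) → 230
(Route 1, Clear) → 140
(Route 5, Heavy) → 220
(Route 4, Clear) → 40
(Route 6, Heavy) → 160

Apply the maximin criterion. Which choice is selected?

Row minima: Route 1=60, Route 2=0, Route 3=90, Route 4=0, Route 5=30, Route 6=160, Route 7=120
Best worst-case = 160 → Route 6.

Route 6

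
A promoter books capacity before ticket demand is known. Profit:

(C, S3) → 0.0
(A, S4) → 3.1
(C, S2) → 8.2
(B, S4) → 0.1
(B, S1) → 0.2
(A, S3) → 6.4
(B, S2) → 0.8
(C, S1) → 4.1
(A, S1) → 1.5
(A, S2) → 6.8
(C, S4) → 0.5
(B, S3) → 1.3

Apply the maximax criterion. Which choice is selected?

Row maxima: A=6.8, B=1.3, C=8.2
Best best-case = 8.2 → C.

C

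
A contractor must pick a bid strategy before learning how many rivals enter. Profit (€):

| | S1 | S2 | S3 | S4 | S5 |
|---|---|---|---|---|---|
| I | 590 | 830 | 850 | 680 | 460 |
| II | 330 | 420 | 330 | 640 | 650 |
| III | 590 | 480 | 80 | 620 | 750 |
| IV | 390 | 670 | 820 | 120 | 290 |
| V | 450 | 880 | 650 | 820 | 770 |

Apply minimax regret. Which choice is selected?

Column bests: S1=590, S2=880, S3=850, S4=820, S5=770.
I regrets: 0, 50, 0, 140, 310 → max 310
II regrets: 260, 460, 520, 180, 120 → max 520
III regrets: 0, 400, 770, 200, 20 → max 770
IV regrets: 200, 210, 30, 700, 480 → max 700
V regrets: 140, 0, 200, 0, 0 → max 200
Smallest max regret = 200 → V.

V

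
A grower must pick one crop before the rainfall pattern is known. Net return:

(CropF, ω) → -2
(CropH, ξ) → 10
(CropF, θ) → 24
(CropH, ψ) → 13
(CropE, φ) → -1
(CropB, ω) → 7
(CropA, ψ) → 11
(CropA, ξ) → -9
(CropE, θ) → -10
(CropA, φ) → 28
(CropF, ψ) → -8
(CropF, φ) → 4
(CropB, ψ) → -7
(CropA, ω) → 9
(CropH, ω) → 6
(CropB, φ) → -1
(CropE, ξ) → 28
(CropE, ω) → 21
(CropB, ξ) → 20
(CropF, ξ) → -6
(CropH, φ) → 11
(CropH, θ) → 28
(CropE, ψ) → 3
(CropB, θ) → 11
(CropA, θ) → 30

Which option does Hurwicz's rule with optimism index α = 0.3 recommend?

CropH

CropH: 0.3·28 + 0.7·6 = 12.6
CropF: 0.3·24 + 0.7·(-8) = 1.6
CropA: 0.3·30 + 0.7·(-9) = 2.7
CropE: 0.3·28 + 0.7·(-10) = 1.4
CropB: 0.3·20 + 0.7·(-7) = 1.1
Highest Hurwicz score = 12.6 → CropH.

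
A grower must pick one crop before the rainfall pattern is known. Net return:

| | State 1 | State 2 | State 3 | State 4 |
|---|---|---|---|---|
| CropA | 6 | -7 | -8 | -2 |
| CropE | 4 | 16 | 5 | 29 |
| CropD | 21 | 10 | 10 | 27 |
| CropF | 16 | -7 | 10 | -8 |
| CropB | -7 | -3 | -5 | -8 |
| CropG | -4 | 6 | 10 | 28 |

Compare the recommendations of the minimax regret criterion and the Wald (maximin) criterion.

Column bests: State 1=21, State 2=16, State 3=10, State 4=29.
CropA regrets: 15, 23, 18, 31 → max 31
CropE regrets: 17, 0, 5, 0 → max 17
CropD regrets: 0, 6, 0, 2 → max 6
CropF regrets: 5, 23, 0, 37 → max 37
CropB regrets: 28, 19, 15, 37 → max 37
CropG regrets: 25, 10, 0, 1 → max 25
Smallest max regret = 6 → CropD.
Row minima: CropA=-8, CropE=4, CropD=10, CropF=-8, CropB=-8, CropG=-4
Best worst-case = 10 → CropD.

minimax regret → CropD; maximin → CropD (agree)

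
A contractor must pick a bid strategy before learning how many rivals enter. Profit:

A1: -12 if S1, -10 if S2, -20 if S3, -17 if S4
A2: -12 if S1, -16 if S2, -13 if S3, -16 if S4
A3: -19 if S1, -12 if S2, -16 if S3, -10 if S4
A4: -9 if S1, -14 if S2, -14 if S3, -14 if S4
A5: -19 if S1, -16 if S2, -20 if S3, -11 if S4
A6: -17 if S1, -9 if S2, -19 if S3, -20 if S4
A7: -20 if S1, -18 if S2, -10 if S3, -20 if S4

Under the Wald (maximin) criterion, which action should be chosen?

Row minima: A1=-20, A2=-16, A3=-19, A4=-14, A5=-20, A6=-20, A7=-20
Best worst-case = -14 → A4.

A4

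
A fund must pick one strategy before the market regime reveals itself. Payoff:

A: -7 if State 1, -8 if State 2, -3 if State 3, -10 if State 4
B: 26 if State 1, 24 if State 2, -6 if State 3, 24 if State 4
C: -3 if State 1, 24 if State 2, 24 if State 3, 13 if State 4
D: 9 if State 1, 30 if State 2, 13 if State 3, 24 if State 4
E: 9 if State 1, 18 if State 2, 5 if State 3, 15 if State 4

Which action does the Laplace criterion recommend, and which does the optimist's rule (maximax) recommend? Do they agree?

Row averages: A=-7, B=17, C=14.5, D=19, E=11.75
Highest average = 19 → D.
Row maxima: A=-3, B=26, C=24, D=30, E=18
Best best-case = 30 → D.

laplace → D; maximax → D (agree)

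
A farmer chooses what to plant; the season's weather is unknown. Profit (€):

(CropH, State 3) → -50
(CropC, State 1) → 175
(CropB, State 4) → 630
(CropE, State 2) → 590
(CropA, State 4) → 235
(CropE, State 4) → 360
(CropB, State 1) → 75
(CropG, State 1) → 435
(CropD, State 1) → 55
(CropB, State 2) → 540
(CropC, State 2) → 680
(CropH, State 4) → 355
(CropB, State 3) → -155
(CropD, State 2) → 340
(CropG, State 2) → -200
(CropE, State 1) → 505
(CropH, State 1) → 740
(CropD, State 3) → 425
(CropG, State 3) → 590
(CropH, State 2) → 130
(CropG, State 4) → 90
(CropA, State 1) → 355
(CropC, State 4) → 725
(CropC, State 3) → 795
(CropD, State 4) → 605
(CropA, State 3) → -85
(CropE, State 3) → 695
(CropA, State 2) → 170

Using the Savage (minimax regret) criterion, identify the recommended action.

Column bests: State 1=740, State 2=680, State 3=795, State 4=725.
CropE regrets: 235, 90, 100, 365 → max 365
CropC regrets: 565, 0, 0, 0 → max 565
CropD regrets: 685, 340, 370, 120 → max 685
CropG regrets: 305, 880, 205, 635 → max 880
CropA regrets: 385, 510, 880, 490 → max 880
CropB regrets: 665, 140, 950, 95 → max 950
CropH regrets: 0, 550, 845, 370 → max 845
Smallest max regret = 365 → CropE.

CropE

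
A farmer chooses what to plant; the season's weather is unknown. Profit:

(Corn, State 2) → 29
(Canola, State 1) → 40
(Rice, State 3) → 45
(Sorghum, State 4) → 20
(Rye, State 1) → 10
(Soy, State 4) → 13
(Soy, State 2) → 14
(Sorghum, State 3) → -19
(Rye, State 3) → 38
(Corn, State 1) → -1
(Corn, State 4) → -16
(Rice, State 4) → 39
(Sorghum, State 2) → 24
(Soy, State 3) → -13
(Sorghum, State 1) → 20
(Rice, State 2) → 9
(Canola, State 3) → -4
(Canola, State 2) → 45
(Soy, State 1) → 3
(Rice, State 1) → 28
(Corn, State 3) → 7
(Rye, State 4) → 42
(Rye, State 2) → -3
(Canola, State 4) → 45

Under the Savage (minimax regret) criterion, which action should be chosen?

Column bests: State 1=40, State 2=45, State 3=45, State 4=45.
Sorghum regrets: 20, 21, 64, 25 → max 64
Soy regrets: 37, 31, 58, 32 → max 58
Rye regrets: 30, 48, 7, 3 → max 48
Rice regrets: 12, 36, 0, 6 → max 36
Canola regrets: 0, 0, 49, 0 → max 49
Corn regrets: 41, 16, 38, 61 → max 61
Smallest max regret = 36 → Rice.

Rice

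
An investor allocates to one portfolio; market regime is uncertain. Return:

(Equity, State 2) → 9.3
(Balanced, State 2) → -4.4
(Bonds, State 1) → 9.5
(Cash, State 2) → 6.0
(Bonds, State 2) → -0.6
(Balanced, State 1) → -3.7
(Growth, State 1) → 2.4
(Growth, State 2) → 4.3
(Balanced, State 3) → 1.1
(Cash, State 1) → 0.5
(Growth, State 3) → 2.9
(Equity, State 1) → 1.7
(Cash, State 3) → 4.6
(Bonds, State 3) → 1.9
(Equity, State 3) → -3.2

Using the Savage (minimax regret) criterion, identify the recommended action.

Growth

Column bests: State 1=9.5, State 2=9.3, State 3=4.6.
Cash regrets: 9.0, 3.3, 0.0 → max 9.0
Balanced regrets: 13.2, 13.7, 3.5 → max 13.7
Equity regrets: 7.8, 0.0, 7.8 → max 7.8
Growth regrets: 7.1, 5.0, 1.7 → max 7.1
Bonds regrets: 0.0, 9.9, 2.7 → max 9.9
Smallest max regret = 7.1 → Growth.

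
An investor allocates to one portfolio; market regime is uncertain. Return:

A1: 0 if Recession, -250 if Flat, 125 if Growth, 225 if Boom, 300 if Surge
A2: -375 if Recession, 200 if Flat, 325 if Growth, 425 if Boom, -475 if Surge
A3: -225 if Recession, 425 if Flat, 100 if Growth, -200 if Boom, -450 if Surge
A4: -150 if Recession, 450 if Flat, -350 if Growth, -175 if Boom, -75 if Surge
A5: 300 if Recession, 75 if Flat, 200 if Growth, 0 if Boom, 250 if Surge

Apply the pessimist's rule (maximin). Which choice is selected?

Row minima: A1=-250, A2=-475, A3=-450, A4=-350, A5=0
Best worst-case = 0 → A5.

A5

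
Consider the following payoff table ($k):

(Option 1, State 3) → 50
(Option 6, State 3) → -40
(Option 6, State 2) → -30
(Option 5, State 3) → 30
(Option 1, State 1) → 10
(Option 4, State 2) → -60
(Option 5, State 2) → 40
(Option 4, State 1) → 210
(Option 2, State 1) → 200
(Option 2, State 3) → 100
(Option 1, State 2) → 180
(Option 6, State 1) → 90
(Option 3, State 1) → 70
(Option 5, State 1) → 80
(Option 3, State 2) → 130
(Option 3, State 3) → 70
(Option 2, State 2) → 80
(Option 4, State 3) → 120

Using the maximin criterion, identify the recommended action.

Option 2

Row minima: Option 1=10, Option 2=80, Option 3=70, Option 4=-60, Option 5=30, Option 6=-40
Best worst-case = 80 → Option 2.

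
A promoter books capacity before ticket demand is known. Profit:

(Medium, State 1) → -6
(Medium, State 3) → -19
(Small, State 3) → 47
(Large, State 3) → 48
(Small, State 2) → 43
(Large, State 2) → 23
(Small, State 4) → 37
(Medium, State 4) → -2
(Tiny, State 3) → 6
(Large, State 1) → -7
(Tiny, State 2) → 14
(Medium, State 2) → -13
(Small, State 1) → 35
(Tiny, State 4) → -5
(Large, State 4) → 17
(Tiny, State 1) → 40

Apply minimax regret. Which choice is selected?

Small

Column bests: State 1=40, State 2=43, State 3=48, State 4=37.
Tiny regrets: 0, 29, 42, 42 → max 42
Small regrets: 5, 0, 1, 0 → max 5
Medium regrets: 46, 56, 67, 39 → max 67
Large regrets: 47, 20, 0, 20 → max 47
Smallest max regret = 5 → Small.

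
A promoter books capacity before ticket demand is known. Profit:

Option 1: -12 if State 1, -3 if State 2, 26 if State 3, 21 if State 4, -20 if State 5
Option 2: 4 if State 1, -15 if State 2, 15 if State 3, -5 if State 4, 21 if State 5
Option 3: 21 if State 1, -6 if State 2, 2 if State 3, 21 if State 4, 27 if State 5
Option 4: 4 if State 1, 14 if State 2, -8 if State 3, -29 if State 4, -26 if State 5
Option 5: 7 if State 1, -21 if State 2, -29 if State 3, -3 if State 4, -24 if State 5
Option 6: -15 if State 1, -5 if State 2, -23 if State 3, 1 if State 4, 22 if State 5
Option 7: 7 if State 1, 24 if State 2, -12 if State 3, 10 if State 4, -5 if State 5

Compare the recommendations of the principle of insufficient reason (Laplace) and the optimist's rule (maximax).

laplace → Option 3; maximax → Option 3 (agree)

Row averages: Option 1=2.4, Option 2=4, Option 3=13, Option 4=-9, Option 5=-14, Option 6=-4, Option 7=4.8
Highest average = 13 → Option 3.
Row maxima: Option 1=26, Option 2=21, Option 3=27, Option 4=14, Option 5=7, Option 6=22, Option 7=24
Best best-case = 27 → Option 3.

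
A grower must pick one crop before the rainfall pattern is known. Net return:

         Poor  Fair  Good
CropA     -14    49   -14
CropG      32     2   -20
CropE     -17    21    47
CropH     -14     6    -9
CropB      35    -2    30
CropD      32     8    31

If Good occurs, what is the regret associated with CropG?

67

Best payoff under Good is 47.
Regret = 47 − (-20) = 67.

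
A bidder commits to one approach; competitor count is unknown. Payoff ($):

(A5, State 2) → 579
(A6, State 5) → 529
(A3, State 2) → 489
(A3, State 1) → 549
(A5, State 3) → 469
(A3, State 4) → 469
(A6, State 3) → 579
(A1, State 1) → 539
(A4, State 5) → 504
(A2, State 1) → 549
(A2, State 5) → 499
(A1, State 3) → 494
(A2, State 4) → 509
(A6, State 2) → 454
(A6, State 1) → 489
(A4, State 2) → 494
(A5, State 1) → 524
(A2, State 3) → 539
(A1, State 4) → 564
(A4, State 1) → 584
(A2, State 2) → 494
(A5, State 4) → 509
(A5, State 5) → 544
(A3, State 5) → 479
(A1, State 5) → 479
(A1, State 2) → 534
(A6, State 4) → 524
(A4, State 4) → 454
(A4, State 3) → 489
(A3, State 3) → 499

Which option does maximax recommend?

Row maxima: A1=564, A2=549, A3=549, A4=584, A5=579, A6=579
Best best-case = 584 → A4.

A4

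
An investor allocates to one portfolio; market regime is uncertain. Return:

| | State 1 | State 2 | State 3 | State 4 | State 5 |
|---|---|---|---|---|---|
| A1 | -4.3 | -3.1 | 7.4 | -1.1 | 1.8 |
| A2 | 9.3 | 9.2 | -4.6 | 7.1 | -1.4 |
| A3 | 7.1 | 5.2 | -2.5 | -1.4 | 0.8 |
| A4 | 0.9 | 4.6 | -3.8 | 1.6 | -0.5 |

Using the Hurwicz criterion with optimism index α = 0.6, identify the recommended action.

A2

A1: 0.6·7.4 + 0.4·(-4.3) = 2.72
A2: 0.6·9.3 + 0.4·(-4.6) = 3.74
A3: 0.6·7.1 + 0.4·(-2.5) = 3.26
A4: 0.6·4.6 + 0.4·(-3.8) = 1.24
Highest Hurwicz score = 3.74 → A2.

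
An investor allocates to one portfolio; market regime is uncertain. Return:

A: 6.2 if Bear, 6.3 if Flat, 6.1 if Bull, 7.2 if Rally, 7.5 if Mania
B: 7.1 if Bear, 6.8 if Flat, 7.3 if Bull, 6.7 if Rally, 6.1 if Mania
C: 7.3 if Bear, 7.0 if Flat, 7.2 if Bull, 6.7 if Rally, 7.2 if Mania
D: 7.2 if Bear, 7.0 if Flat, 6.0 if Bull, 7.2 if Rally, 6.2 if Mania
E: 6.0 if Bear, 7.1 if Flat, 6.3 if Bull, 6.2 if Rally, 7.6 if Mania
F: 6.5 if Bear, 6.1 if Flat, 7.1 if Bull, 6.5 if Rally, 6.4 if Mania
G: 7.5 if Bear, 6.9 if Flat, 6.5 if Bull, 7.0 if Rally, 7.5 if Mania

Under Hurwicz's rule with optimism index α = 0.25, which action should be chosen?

A: 0.25·7.5 + 0.75·6.1 = 6.45
B: 0.25·7.3 + 0.75·6.1 = 6.4
C: 0.25·7.3 + 0.75·6.7 = 6.85
D: 0.25·7.2 + 0.75·6.0 = 6.3
E: 0.25·7.6 + 0.75·6.0 = 6.4
F: 0.25·7.1 + 0.75·6.1 = 6.35
G: 0.25·7.5 + 0.75·6.5 = 6.75
Highest Hurwicz score = 6.85 → C.

C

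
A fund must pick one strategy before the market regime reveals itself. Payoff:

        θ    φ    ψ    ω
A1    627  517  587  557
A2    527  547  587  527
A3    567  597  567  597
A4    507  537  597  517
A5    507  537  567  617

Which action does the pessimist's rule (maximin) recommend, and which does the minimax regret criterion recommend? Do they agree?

maximin → A3; minimax regret → A3 (agree)

Row minima: A1=517, A2=527, A3=567, A4=507, A5=507
Best worst-case = 567 → A3.
Column bests: θ=627, φ=597, ψ=597, ω=617.
A1 regrets: 0, 80, 10, 60 → max 80
A2 regrets: 100, 50, 10, 90 → max 100
A3 regrets: 60, 0, 30, 20 → max 60
A4 regrets: 120, 60, 0, 100 → max 120
A5 regrets: 120, 60, 30, 0 → max 120
Smallest max regret = 60 → A3.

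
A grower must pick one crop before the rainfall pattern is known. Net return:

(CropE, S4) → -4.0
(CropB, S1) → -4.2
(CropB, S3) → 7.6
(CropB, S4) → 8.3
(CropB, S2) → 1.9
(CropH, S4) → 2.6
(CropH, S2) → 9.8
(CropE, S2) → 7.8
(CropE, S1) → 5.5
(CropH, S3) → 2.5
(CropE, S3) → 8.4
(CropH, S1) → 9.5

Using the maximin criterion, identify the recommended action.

Row minima: CropH=2.5, CropB=-4.2, CropE=-4.0
Best worst-case = 2.5 → CropH.

CropH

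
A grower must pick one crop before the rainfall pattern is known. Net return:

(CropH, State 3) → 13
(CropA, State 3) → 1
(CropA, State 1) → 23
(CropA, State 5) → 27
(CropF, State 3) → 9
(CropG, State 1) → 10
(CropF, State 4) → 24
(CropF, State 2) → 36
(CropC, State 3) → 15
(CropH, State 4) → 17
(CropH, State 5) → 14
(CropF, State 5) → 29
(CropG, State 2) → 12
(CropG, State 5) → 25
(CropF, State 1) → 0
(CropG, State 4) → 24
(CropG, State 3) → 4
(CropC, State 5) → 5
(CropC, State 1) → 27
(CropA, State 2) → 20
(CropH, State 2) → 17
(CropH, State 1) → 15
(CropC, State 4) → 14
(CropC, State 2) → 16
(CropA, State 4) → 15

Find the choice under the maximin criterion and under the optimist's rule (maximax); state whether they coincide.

maximin → CropH; maximax → CropF (disagree)

Row minima: CropG=4, CropF=0, CropA=1, CropC=5, CropH=13
Best worst-case = 13 → CropH.
Row maxima: CropG=25, CropF=36, CropA=27, CropC=27, CropH=17
Best best-case = 36 → CropF.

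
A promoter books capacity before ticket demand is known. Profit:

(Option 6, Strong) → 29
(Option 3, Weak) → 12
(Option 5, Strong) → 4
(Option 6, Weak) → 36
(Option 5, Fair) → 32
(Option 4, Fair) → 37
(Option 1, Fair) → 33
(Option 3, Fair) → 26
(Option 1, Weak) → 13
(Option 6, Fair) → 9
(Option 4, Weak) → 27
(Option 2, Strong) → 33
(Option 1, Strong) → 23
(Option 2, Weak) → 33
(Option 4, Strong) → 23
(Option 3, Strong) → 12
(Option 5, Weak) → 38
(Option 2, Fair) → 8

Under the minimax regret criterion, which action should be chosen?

Option 4

Column bests: Weak=38, Fair=37, Strong=33.
Option 1 regrets: 25, 4, 10 → max 25
Option 2 regrets: 5, 29, 0 → max 29
Option 3 regrets: 26, 11, 21 → max 26
Option 4 regrets: 11, 0, 10 → max 11
Option 5 regrets: 0, 5, 29 → max 29
Option 6 regrets: 2, 28, 4 → max 28
Smallest max regret = 11 → Option 4.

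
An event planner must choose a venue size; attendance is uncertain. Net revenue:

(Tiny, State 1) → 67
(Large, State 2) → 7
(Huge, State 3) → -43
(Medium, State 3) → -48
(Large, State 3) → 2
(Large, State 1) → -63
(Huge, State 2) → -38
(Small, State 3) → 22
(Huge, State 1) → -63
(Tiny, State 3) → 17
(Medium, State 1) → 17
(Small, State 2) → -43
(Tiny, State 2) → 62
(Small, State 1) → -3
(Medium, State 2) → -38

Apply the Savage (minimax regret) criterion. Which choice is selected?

Column bests: State 1=67, State 2=62, State 3=22.
Tiny regrets: 0, 0, 5 → max 5
Small regrets: 70, 105, 0 → max 105
Medium regrets: 50, 100, 70 → max 100
Large regrets: 130, 55, 20 → max 130
Huge regrets: 130, 100, 65 → max 130
Smallest max regret = 5 → Tiny.

Tiny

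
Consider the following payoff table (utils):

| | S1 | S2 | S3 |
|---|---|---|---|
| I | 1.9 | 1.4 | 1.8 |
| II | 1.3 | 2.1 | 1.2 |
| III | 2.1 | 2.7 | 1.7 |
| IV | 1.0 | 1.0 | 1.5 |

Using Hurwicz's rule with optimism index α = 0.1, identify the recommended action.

I: 0.1·1.9 + 0.9·1.4 = 1.45
II: 0.1·2.1 + 0.9·1.2 = 1.29
III: 0.1·2.7 + 0.9·1.7 = 1.8
IV: 0.1·1.5 + 0.9·1.0 = 1.05
Highest Hurwicz score = 1.8 → III.

III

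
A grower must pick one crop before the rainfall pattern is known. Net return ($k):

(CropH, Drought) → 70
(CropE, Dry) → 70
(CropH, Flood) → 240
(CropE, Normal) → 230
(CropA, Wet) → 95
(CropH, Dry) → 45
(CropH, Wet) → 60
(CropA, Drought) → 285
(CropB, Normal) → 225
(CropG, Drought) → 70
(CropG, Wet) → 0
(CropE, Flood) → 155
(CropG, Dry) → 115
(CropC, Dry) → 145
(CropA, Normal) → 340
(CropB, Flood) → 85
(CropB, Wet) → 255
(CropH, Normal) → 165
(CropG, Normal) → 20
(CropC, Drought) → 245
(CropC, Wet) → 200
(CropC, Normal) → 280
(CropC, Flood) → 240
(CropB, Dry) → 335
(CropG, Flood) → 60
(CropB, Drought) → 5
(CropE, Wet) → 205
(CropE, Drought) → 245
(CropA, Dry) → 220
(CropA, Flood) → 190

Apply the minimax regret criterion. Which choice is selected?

Column bests: Drought=285, Dry=335, Normal=340, Wet=255, Flood=240.
CropB regrets: 280, 0, 115, 0, 155 → max 280
CropG regrets: 215, 220, 320, 255, 180 → max 320
CropC regrets: 40, 190, 60, 55, 0 → max 190
CropE regrets: 40, 265, 110, 50, 85 → max 265
CropH regrets: 215, 290, 175, 195, 0 → max 290
CropA regrets: 0, 115, 0, 160, 50 → max 160
Smallest max regret = 160 → CropA.

CropA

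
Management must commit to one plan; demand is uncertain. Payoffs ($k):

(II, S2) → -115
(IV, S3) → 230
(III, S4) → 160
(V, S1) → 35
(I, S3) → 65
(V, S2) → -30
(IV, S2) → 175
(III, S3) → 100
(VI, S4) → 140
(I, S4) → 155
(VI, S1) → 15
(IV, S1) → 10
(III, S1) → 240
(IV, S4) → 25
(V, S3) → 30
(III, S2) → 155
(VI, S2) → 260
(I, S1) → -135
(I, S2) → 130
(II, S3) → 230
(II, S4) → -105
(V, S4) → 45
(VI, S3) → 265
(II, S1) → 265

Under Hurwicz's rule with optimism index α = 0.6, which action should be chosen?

I: 0.6·155 + 0.4·(-135) = 39
II: 0.6·265 + 0.4·(-115) = 113
III: 0.6·240 + 0.4·100 = 184
IV: 0.6·230 + 0.4·10 = 142
V: 0.6·45 + 0.4·(-30) = 15
VI: 0.6·265 + 0.4·15 = 165
Highest Hurwicz score = 184 → III.

III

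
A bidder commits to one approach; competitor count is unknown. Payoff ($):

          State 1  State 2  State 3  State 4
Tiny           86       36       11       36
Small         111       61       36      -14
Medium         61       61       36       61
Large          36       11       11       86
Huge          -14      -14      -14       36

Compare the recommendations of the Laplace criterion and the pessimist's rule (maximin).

Row averages: Tiny=42.25, Small=48.5, Medium=54.75, Large=36, Huge=-1.5
Highest average = 54.75 → Medium.
Row minima: Tiny=11, Small=-14, Medium=36, Large=11, Huge=-14
Best worst-case = 36 → Medium.

laplace → Medium; maximin → Medium (agree)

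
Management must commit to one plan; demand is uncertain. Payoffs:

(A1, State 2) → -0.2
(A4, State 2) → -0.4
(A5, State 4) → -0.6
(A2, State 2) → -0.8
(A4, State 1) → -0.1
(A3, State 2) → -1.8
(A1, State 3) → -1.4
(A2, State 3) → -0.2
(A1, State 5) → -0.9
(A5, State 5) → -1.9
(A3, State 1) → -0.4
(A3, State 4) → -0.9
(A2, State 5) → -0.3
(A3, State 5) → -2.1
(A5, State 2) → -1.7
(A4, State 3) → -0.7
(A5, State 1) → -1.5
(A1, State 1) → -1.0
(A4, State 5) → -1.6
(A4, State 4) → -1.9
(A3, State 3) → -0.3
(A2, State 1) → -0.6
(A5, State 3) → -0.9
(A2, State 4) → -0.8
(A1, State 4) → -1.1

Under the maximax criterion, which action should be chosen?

A4

Row maxima: A1=-0.2, A2=-0.2, A3=-0.3, A4=-0.1, A5=-0.6
Best best-case = -0.1 → A4.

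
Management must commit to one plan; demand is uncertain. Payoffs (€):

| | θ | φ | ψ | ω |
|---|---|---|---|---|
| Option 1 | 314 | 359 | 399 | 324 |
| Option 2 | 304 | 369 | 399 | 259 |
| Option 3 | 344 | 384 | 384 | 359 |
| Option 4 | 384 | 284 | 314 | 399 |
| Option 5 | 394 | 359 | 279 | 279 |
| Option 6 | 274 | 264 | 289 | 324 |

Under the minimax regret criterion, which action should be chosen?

Column bests: θ=394, φ=384, ψ=399, ω=399.
Option 1 regrets: 80, 25, 0, 75 → max 80
Option 2 regrets: 90, 15, 0, 140 → max 140
Option 3 regrets: 50, 0, 15, 40 → max 50
Option 4 regrets: 10, 100, 85, 0 → max 100
Option 5 regrets: 0, 25, 120, 120 → max 120
Option 6 regrets: 120, 120, 110, 75 → max 120
Smallest max regret = 50 → Option 3.

Option 3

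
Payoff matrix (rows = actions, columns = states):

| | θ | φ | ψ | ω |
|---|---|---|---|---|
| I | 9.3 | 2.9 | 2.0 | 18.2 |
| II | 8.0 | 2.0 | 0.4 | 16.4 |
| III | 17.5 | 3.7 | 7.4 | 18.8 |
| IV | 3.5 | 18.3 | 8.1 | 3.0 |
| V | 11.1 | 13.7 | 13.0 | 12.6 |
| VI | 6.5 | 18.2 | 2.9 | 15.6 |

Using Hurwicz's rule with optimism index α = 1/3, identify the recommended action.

V

I: 1/3·18.2 + 2/3·2.0 = 7.4
II: 1/3·16.4 + 2/3·0.4 = 86/15
III: 1/3·18.8 + 2/3·3.7 = 131/15
IV: 1/3·18.3 + 2/3·3.0 = 8.1
V: 1/3·13.7 + 2/3·11.1 = 359/30
VI: 1/3·18.2 + 2/3·2.9 = 8
Highest Hurwicz score = 359/30 → V.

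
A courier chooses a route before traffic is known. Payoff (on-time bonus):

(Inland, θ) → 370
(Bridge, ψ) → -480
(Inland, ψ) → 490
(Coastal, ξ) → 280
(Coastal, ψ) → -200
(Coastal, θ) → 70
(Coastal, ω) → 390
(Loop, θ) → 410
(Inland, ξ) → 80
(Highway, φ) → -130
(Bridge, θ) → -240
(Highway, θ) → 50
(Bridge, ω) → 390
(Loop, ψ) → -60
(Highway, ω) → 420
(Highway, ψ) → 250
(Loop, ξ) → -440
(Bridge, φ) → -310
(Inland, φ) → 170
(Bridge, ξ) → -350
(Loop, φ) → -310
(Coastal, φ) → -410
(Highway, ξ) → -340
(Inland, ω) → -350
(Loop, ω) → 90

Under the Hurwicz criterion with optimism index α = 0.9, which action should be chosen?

Highway: 0.9·420 + 0.1·(-340) = 344
Coastal: 0.9·390 + 0.1·(-410) = 310
Inland: 0.9·490 + 0.1·(-350) = 406
Bridge: 0.9·390 + 0.1·(-480) = 303
Loop: 0.9·410 + 0.1·(-440) = 325
Highest Hurwicz score = 406 → Inland.

Inland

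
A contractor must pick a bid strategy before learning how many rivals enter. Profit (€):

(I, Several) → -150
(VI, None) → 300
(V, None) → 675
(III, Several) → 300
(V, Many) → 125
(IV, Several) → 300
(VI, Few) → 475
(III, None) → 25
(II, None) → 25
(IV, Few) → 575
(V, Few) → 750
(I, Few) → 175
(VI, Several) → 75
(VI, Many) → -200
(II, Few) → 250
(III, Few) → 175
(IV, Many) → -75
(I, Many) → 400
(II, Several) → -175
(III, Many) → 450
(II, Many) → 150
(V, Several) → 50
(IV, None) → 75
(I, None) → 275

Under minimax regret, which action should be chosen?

Column bests: None=675, Few=750, Several=300, Many=450.
I regrets: 400, 575, 450, 50 → max 575
II regrets: 650, 500, 475, 300 → max 650
III regrets: 650, 575, 0, 0 → max 650
IV regrets: 600, 175, 0, 525 → max 600
V regrets: 0, 0, 250, 325 → max 325
VI regrets: 375, 275, 225, 650 → max 650
Smallest max regret = 325 → V.

V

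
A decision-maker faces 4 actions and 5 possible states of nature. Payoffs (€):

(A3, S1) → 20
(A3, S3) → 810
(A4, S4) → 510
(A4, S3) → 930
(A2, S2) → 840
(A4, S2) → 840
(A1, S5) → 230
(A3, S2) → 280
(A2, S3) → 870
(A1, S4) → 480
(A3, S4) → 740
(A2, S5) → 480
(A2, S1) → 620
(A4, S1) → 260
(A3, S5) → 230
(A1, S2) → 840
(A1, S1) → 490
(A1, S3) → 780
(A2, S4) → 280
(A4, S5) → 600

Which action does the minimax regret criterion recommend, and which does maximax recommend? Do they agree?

Column bests: S1=620, S2=840, S3=930, S4=740, S5=600.
A1 regrets: 130, 0, 150, 260, 370 → max 370
A2 regrets: 0, 0, 60, 460, 120 → max 460
A3 regrets: 600, 560, 120, 0, 370 → max 600
A4 regrets: 360, 0, 0, 230, 0 → max 360
Smallest max regret = 360 → A4.
Row maxima: A1=840, A2=870, A3=810, A4=930
Best best-case = 930 → A4.

minimax regret → A4; maximax → A4 (agree)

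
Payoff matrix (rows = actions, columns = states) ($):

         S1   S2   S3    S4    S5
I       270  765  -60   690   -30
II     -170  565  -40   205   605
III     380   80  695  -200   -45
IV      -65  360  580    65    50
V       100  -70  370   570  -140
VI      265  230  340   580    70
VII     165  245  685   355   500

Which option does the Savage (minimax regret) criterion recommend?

Column bests: S1=380, S2=765, S3=695, S4=690, S5=605.
I regrets: 110, 0, 755, 0, 635 → max 755
II regrets: 550, 200, 735, 485, 0 → max 735
III regrets: 0, 685, 0, 890, 650 → max 890
IV regrets: 445, 405, 115, 625, 555 → max 625
V regrets: 280, 835, 325, 120, 745 → max 835
VI regrets: 115, 535, 355, 110, 535 → max 535
VII regrets: 215, 520, 10, 335, 105 → max 520
Smallest max regret = 520 → VII.

VII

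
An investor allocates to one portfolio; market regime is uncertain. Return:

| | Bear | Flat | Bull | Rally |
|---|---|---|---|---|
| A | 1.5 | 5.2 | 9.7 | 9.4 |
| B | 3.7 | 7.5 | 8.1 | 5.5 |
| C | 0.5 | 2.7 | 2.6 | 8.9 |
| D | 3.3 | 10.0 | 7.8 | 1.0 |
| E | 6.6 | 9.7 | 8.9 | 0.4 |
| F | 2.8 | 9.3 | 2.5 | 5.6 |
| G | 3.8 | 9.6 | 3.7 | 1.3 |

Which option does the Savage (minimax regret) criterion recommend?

B

Column bests: Bear=6.6, Flat=10.0, Bull=9.7, Rally=9.4.
A regrets: 5.1, 4.8, 0.0, 0.0 → max 5.1
B regrets: 2.9, 2.5, 1.6, 3.9 → max 3.9
C regrets: 6.1, 7.3, 7.1, 0.5 → max 7.3
D regrets: 3.3, 0.0, 1.9, 8.4 → max 8.4
E regrets: 0.0, 0.3, 0.8, 9.0 → max 9.0
F regrets: 3.8, 0.7, 7.2, 3.8 → max 7.2
G regrets: 2.8, 0.4, 6.0, 8.1 → max 8.1
Smallest max regret = 3.9 → B.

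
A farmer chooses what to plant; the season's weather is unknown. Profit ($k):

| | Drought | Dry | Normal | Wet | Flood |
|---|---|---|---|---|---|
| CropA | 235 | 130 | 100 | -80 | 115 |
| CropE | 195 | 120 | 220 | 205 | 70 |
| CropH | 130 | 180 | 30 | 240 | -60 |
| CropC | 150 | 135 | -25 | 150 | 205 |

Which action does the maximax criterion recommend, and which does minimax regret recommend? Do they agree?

maximax → CropH; minimax regret → CropE (disagree)

Row maxima: CropA=235, CropE=220, CropH=240, CropC=205
Best best-case = 240 → CropH.
Column bests: Drought=235, Dry=180, Normal=220, Wet=240, Flood=205.
CropA regrets: 0, 50, 120, 320, 90 → max 320
CropE regrets: 40, 60, 0, 35, 135 → max 135
CropH regrets: 105, 0, 190, 0, 265 → max 265
CropC regrets: 85, 45, 245, 90, 0 → max 245
Smallest max regret = 135 → CropE.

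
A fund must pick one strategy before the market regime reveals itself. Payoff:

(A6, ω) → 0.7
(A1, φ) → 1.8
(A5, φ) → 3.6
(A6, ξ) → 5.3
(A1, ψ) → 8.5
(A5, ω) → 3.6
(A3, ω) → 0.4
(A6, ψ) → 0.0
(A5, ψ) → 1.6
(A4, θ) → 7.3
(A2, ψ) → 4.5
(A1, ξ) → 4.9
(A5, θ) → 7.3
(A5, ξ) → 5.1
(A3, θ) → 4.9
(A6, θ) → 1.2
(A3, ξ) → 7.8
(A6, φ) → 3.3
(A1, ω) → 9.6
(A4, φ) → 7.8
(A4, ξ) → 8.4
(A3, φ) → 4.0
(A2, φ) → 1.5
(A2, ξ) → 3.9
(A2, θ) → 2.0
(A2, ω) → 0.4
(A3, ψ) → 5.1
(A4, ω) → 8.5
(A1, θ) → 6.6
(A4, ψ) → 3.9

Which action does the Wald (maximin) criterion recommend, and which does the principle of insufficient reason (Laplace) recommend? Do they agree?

Row minima: A1=1.8, A2=0.4, A3=0.4, A4=3.9, A5=1.6, A6=0.0
Best worst-case = 3.9 → A4.
Row averages: A1=6.28, A2=2.46, A3=4.44, A4=7.18, A5=4.24, A6=2.1
Highest average = 7.18 → A4.

maximin → A4; laplace → A4 (agree)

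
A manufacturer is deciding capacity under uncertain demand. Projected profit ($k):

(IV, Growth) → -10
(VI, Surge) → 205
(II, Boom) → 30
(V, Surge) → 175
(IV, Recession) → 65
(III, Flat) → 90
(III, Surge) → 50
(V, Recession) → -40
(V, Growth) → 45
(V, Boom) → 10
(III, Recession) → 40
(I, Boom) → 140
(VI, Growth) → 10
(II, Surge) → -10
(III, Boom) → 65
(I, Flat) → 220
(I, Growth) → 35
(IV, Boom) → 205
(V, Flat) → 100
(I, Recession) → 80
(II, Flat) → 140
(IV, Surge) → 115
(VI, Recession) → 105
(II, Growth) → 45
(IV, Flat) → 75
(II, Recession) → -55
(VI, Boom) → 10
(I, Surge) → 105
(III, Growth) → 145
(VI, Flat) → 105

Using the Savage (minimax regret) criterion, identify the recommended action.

I

Column bests: Recession=105, Flat=220, Growth=145, Boom=205, Surge=205.
I regrets: 25, 0, 110, 65, 100 → max 110
II regrets: 160, 80, 100, 175, 215 → max 215
III regrets: 65, 130, 0, 140, 155 → max 155
IV regrets: 40, 145, 155, 0, 90 → max 155
V regrets: 145, 120, 100, 195, 30 → max 195
VI regrets: 0, 115, 135, 195, 0 → max 195
Smallest max regret = 110 → I.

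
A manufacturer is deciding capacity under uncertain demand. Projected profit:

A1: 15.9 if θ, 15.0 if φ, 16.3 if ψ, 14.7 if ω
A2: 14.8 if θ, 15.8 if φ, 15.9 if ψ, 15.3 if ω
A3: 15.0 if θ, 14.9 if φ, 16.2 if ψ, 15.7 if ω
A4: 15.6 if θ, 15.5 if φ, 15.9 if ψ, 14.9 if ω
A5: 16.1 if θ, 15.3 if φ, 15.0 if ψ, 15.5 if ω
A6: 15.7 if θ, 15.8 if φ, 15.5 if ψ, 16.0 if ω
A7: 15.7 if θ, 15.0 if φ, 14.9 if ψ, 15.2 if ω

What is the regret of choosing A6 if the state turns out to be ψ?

Best payoff under ψ is 16.3.
Regret = 16.3 − 15.5 = 0.8.

0.8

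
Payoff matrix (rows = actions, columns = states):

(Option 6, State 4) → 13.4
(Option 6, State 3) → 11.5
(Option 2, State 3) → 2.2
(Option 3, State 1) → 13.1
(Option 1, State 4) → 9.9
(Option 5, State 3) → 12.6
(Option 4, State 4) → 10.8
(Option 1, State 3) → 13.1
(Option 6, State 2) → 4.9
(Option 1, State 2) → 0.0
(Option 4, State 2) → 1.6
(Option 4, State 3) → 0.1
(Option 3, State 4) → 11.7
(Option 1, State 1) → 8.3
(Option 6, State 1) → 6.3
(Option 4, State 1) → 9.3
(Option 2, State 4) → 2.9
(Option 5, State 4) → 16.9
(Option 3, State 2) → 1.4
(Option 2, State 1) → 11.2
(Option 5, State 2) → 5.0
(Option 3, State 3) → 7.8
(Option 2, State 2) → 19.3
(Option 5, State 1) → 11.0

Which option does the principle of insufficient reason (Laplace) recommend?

Row averages: Option 1=7.825, Option 2=8.9, Option 3=8.5, Option 4=5.45, Option 5=11.375, Option 6=9.025
Highest average = 11.375 → Option 5.

Option 5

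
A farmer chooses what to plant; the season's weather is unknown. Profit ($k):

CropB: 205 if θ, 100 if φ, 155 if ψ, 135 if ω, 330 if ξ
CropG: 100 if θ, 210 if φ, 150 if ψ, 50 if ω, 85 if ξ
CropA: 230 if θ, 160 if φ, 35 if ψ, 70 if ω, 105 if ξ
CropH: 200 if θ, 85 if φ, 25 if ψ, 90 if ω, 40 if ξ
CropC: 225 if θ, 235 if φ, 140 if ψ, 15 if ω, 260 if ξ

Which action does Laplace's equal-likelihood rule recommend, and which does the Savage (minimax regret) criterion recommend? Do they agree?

Row averages: CropB=185, CropG=119, CropA=120, CropH=88, CropC=175
Highest average = 185 → CropB.
Column bests: θ=230, φ=235, ψ=155, ω=135, ξ=330.
CropB regrets: 25, 135, 0, 0, 0 → max 135
CropG regrets: 130, 25, 5, 85, 245 → max 245
CropA regrets: 0, 75, 120, 65, 225 → max 225
CropH regrets: 30, 150, 130, 45, 290 → max 290
CropC regrets: 5, 0, 15, 120, 70 → max 120
Smallest max regret = 120 → CropC.

laplace → CropB; minimax regret → CropC (disagree)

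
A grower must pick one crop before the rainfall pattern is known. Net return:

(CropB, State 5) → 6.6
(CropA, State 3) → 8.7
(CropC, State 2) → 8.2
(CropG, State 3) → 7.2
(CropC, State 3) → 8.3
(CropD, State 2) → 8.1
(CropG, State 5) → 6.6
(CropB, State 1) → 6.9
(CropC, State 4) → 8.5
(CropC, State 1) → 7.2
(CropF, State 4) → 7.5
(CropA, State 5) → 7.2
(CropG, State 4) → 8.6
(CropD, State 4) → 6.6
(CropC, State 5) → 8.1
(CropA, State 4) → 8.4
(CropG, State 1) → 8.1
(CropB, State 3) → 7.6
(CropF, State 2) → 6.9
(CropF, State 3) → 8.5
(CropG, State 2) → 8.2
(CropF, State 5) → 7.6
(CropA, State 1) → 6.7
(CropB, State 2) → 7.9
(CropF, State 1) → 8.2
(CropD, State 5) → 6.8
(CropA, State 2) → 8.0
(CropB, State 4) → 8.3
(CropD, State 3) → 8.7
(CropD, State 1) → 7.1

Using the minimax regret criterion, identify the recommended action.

CropC

Column bests: State 1=8.2, State 2=8.2, State 3=8.7, State 4=8.6, State 5=8.1.
CropB regrets: 1.3, 0.3, 1.1, 0.3, 1.5 → max 1.5
CropG regrets: 0.1, 0.0, 1.5, 0.0, 1.5 → max 1.5
CropA regrets: 1.5, 0.2, 0.0, 0.2, 0.9 → max 1.5
CropD regrets: 1.1, 0.1, 0.0, 2.0, 1.3 → max 2.0
CropC regrets: 1.0, 0.0, 0.4, 0.1, 0.0 → max 1.0
CropF regrets: 0.0, 1.3, 0.2, 1.1, 0.5 → max 1.3
Smallest max regret = 1.0 → CropC.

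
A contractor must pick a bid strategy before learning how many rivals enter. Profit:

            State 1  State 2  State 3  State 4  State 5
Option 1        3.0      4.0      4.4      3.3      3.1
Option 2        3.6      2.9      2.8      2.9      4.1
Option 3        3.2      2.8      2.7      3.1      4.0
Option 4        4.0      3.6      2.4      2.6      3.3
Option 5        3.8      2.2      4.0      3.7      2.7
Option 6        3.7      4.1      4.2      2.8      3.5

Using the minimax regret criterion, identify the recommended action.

Option 6

Column bests: State 1=4.0, State 2=4.1, State 3=4.4, State 4=3.7, State 5=4.1.
Option 1 regrets: 1.0, 0.1, 0.0, 0.4, 1.0 → max 1.0
Option 2 regrets: 0.4, 1.2, 1.6, 0.8, 0.0 → max 1.6
Option 3 regrets: 0.8, 1.3, 1.7, 0.6, 0.1 → max 1.7
Option 4 regrets: 0.0, 0.5, 2.0, 1.1, 0.8 → max 2.0
Option 5 regrets: 0.2, 1.9, 0.4, 0.0, 1.4 → max 1.9
Option 6 regrets: 0.3, 0.0, 0.2, 0.9, 0.6 → max 0.9
Smallest max regret = 0.9 → Option 6.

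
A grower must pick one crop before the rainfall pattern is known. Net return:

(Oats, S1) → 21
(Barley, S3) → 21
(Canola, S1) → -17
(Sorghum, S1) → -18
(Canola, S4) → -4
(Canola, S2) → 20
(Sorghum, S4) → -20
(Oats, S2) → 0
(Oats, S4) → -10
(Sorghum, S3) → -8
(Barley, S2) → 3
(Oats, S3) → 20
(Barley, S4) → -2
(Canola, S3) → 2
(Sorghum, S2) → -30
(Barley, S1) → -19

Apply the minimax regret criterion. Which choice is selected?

Column bests: S1=21, S2=20, S3=21, S4=-2.
Oats regrets: 0, 20, 1, 8 → max 20
Canola regrets: 38, 0, 19, 2 → max 38
Barley regrets: 40, 17, 0, 0 → max 40
Sorghum regrets: 39, 50, 29, 18 → max 50
Smallest max regret = 20 → Oats.

Oats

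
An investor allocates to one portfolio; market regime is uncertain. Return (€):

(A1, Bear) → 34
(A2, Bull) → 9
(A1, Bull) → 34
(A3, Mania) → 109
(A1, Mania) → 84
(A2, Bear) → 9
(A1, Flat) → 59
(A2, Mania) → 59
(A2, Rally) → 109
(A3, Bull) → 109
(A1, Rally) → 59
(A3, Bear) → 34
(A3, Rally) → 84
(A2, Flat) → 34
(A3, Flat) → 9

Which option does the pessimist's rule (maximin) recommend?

Row minima: A1=34, A2=9, A3=9
Best worst-case = 34 → A1.

A1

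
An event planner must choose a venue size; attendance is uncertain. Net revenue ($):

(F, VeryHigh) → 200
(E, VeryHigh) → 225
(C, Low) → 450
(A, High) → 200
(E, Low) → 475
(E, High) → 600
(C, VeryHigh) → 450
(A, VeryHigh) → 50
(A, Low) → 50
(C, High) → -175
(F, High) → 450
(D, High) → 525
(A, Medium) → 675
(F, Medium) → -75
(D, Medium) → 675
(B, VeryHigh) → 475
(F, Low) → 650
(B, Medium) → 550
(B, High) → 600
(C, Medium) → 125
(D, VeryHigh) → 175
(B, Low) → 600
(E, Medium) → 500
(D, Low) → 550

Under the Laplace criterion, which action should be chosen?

B

Row averages: A=243.75, B=556.25, C=212.5, D=481.25, E=450, F=306.25
Highest average = 556.25 → B.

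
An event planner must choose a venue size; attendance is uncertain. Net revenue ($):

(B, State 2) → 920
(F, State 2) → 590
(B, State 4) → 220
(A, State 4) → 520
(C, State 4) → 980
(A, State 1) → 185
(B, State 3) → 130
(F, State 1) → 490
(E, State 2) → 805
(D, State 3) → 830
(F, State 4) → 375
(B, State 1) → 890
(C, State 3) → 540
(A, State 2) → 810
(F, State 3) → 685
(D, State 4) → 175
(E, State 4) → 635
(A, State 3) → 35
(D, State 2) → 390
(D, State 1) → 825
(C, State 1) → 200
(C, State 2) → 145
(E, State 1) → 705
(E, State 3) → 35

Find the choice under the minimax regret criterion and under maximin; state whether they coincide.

Column bests: State 1=890, State 2=920, State 3=830, State 4=980.
A regrets: 705, 110, 795, 460 → max 795
B regrets: 0, 0, 700, 760 → max 760
C regrets: 690, 775, 290, 0 → max 775
D regrets: 65, 530, 0, 805 → max 805
E regrets: 185, 115, 795, 345 → max 795
F regrets: 400, 330, 145, 605 → max 605
Smallest max regret = 605 → F.
Row minima: A=35, B=130, C=145, D=175, E=35, F=375
Best worst-case = 375 → F.

minimax regret → F; maximin → F (agree)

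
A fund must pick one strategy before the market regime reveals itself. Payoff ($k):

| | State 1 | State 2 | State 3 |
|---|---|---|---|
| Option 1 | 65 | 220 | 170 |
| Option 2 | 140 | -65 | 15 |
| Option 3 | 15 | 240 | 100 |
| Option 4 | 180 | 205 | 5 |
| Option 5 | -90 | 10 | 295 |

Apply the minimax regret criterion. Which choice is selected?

Option 1

Column bests: State 1=180, State 2=240, State 3=295.
Option 1 regrets: 115, 20, 125 → max 125
Option 2 regrets: 40, 305, 280 → max 305
Option 3 regrets: 165, 0, 195 → max 195
Option 4 regrets: 0, 35, 290 → max 290
Option 5 regrets: 270, 230, 0 → max 270
Smallest max regret = 125 → Option 1.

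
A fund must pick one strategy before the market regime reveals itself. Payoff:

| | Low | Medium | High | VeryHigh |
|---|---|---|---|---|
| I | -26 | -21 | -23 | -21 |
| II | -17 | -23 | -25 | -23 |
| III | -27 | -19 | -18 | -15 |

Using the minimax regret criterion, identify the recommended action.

Column bests: Low=-17, Medium=-19, High=-18, VeryHigh=-15.
I regrets: 9, 2, 5, 6 → max 9
II regrets: 0, 4, 7, 8 → max 8
III regrets: 10, 0, 0, 0 → max 10
Smallest max regret = 8 → II.

II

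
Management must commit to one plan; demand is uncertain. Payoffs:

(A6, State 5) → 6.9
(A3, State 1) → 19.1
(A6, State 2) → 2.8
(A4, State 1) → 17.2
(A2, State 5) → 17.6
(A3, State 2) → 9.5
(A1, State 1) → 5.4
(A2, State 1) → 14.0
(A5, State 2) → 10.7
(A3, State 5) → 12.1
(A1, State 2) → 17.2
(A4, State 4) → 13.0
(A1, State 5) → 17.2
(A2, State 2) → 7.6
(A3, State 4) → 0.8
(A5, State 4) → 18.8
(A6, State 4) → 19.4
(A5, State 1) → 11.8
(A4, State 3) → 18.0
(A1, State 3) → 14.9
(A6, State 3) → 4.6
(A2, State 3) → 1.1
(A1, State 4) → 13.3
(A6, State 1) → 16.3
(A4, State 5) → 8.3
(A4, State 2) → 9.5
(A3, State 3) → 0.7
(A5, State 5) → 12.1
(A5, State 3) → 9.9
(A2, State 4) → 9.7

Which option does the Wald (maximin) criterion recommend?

Row minima: A1=5.4, A2=1.1, A3=0.7, A4=8.3, A5=9.9, A6=2.8
Best worst-case = 9.9 → A5.

A5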